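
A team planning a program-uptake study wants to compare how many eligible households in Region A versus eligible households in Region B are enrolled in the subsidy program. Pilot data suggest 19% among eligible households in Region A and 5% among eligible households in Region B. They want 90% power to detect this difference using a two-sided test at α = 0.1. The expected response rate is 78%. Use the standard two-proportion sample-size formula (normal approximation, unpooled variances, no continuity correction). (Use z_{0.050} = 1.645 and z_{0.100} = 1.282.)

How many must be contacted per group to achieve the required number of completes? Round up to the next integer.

n = (z_{α/2} + z_β)² · [p₁(1−p₁) + p₂(1−p₂)] / (p₁ − p₂)²
  = (1.645 + 1.282)² · (0.19·0.81 + 0.05·0.95) / (0.14)²
  = (2.927)² · (0.1539 + 0.0475) / 0.0196
  = 8.5673 · 0.2014 / 0.0196
  = 88.03
Adjust for 78% response: 88.03 / 0.78 = 112.86.
Round up → n = 113 per group.

n = 113 per group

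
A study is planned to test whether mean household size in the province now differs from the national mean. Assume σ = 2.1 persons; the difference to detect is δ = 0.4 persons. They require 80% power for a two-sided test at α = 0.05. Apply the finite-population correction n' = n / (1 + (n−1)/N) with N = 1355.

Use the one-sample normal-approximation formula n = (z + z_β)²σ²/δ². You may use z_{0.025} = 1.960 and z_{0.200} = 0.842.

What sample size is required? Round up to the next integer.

n = 187

n = (z_{α/2} + z_β)² · σ² / δ²
  = (1.960 + 0.842)² · 2.1² / 0.4²
  = 7.8512 · 4.41 / 0.16
  = 216.40
Finite-population correction (N = 1355): 216.40 / (1 + (216.40 − 1)/1355) = 186.72.
Round up → n = 187.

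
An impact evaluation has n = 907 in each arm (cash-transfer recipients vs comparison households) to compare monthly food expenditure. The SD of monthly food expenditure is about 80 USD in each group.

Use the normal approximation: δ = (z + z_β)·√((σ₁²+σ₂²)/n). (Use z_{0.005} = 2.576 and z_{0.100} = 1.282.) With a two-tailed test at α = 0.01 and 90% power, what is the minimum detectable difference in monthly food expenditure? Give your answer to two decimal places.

Minimum detectable difference ≈ 14.49 USD

δ = (z_{α/2} + z_β) · √((σ₁²+σ₂²)/n)
  = (2.576 + 1.282) · √(12800/907)
  = 3.858 · √14.1125
  = 3.858 · 3.7567
  = 14.4932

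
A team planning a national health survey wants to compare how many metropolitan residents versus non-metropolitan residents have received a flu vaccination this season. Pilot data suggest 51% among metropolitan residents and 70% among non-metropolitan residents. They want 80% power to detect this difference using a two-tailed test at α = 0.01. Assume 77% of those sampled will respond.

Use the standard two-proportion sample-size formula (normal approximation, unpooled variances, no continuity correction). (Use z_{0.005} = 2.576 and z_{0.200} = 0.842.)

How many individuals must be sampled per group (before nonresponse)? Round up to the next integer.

n = (z_{α/2} + z_β)² · [p₁(1−p₁) + p₂(1−p₂)] / (p₁ − p₂)²
  = (2.576 + 0.842)² · (0.51·0.49 + 0.70·0.30) / (-0.19)²
  = (3.418)² · (0.2499 + 0.2100) / 0.0361
  = 11.6827 · 0.4599 / 0.0361
  = 148.83
Adjust for 77% response: 148.83 / 0.77 = 193.29.
Round up → n = 194 per group.

n = 194 per group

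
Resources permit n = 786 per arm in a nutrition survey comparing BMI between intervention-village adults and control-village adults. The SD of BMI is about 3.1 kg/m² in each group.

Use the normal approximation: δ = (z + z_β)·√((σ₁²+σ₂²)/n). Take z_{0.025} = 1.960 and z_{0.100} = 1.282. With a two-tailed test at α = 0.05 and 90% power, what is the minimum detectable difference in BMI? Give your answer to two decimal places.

δ = (z_{α/2} + z_β) · √((σ₁²+σ₂²)/n)
  = (1.960 + 1.282) · √(19.22/786)
  = 3.242 · √0.02445
  = 3.242 · 0.1564
  = 0.5070

Minimum detectable difference ≈ 0.51 kg/m²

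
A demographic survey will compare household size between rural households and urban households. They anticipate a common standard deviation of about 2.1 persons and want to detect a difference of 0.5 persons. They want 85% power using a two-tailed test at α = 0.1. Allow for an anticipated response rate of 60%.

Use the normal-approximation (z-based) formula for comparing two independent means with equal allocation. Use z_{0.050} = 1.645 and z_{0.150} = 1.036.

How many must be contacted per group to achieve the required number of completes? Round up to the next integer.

n = (z_{α/2} + z_β)² · (σ₁² + σ₂²) / δ²
  = (1.645 + 1.036)² · (2·2.1² = 8.82) / 0.5²
  = 7.1878 · 8.82 / 0.25
  = 253.58
Adjust for 60% response: 253.58 / 0.60 = 422.64.
Round up → n = 423 per group.

n = 423 per group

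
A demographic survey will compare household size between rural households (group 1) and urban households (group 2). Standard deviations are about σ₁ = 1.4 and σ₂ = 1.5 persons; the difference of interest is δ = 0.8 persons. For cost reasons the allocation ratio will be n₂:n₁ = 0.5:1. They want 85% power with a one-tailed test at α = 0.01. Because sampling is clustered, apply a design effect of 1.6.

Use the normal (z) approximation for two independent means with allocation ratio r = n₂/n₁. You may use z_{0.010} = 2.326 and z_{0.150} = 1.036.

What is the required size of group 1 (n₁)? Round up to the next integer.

n₁ = 183

n₁ = (z_α + z_β)² · (σ₁² + σ₂²/r) / δ²
   = (2.326 + 1.036)² · (1.4² + 1.5²/0.5) / 0.8²
   = 11.3030 · (1.96 + 4.5) / 0.64
   = 11.3030 · 6.46 / 0.64
   = 114.09
Design effect: 1.6 × 114.09 = 182.54.
Round up → n₁ = 183; n₂ = r·n₁ = 0.5 × 183 = 92.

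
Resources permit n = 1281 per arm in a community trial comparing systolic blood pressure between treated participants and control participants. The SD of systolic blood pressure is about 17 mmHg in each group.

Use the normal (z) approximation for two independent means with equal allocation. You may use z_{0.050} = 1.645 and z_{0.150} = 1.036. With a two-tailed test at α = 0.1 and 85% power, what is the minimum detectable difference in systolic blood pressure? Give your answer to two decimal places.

Minimum detectable difference ≈ 1.80 mmHg

δ = (z_{α/2} + z_β) · √((σ₁²+σ₂²)/n)
  = (1.645 + 1.036) · √(578/1281)
  = 2.681 · √0.45121
  = 2.681 · 0.6717
  = 1.8009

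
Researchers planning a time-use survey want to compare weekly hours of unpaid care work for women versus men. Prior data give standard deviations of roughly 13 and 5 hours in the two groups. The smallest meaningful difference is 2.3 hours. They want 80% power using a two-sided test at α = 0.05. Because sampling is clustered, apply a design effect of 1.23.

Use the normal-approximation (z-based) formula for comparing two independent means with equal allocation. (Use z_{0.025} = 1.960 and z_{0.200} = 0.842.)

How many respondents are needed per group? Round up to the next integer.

n = 355 per group

n = (z_{α/2} + z_β)² · (σ₁² + σ₂²) / δ²
  = (1.960 + 0.842)² · (13² + 5² = 194) / 2.3²
  = 7.8512 · 194 / 5.29
  = 287.93
Design effect: 1.23 × 287.93 = 354.15.
Round up → n = 355 per group.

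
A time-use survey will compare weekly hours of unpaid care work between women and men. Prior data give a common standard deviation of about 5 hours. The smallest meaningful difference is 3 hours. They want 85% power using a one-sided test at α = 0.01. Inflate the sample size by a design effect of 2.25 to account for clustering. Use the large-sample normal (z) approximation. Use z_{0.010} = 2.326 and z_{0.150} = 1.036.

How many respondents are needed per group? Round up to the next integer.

n = (z_α + z_β)² · (σ₁² + σ₂²) / δ²
  = (2.326 + 1.036)² · (2·5² = 50) / 3²
  = 11.3030 · 50 / 9
  = 62.79
Design effect: 2.25 × 62.79 = 141.29.
Round up → n = 142 per group.

n = 142 per group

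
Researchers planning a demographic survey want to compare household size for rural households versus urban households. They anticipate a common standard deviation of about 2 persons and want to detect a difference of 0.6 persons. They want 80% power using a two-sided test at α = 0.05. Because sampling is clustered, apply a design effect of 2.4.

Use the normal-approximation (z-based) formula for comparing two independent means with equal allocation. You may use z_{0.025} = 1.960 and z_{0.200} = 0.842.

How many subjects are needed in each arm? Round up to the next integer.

n = (z_{α/2} + z_β)² · (σ₁² + σ₂²) / δ²
  = (1.960 + 0.842)² · (2·2² = 8) / 0.6²
  = 7.8512 · 8 / 0.36
  = 174.47
Design effect: 2.4 × 174.47 = 418.73.
Round up → n = 419 per group.

n = 419 per group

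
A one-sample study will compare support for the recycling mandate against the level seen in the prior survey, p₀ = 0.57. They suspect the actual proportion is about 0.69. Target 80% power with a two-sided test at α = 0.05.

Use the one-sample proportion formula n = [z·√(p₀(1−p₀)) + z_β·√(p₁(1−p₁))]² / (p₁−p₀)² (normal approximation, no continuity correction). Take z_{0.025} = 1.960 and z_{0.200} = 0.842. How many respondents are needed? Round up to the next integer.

n = [z_{α/2}·√(p₀q₀) + z_β·√(p₁q₁)]² / (p₁ − p₀)²
  = [1.960·√(0.57·0.43) + 0.842·√(0.69·0.31)]² / (0.12)²
  = [1.960·0.4951 + 0.842·0.4625]² / 0.0144
  = [1.3598]² / 0.0144
  = 128.40
Round up → n = 129.

n = 129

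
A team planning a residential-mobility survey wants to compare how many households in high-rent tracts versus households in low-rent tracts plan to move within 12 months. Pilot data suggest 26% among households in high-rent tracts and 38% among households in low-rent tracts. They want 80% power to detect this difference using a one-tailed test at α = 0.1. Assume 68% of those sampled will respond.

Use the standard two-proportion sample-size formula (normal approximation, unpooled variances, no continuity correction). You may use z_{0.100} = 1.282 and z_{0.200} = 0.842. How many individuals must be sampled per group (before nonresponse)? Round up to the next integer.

n = (z_α + z_β)² · [p₁(1−p₁) + p₂(1−p₂)] / (p₁ − p₂)²
  = (1.282 + 0.842)² · (0.26·0.74 + 0.38·0.62) / (-0.12)²
  = (2.124)² · (0.1924 + 0.2356) / 0.0144
  = 4.5114 · 0.4280 / 0.0144
  = 134.09
Adjust for 68% response: 134.09 / 0.68 = 197.19.
Round up → n = 198 per group.

n = 198 per group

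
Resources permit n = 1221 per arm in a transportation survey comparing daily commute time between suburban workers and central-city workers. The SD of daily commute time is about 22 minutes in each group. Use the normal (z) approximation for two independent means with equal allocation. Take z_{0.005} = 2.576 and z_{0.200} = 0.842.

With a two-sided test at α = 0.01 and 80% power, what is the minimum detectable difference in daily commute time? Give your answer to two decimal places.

δ = (z_{α/2} + z_β) · √((σ₁²+σ₂²)/n)
  = (2.576 + 0.842) · √(968/1221)
  = 3.418 · √0.79279
  = 3.418 · 0.8904
  = 3.0434

Minimum detectable difference ≈ 3.04 minutes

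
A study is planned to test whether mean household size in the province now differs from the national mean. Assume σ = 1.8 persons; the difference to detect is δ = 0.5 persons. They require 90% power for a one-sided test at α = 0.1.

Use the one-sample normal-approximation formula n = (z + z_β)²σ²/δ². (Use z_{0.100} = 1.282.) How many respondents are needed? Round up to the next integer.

n = 86

n = (z_α + z_β)² · σ² / δ²
  = (1.282 + 1.282)² · 1.8² / 0.5²
  = 6.5741 · 3.24 / 0.25
  = 85.20
Round up → n = 86.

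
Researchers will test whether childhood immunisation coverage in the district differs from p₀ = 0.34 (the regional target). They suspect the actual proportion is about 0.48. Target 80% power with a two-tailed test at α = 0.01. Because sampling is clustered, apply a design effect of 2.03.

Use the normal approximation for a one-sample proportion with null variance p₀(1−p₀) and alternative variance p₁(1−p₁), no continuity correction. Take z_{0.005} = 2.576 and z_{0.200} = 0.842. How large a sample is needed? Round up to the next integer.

n = [z_{α/2}·√(p₀q₀) + z_β·√(p₁q₁)]² / (p₁ − p₀)²
  = [2.576·√(0.34·0.66) + 0.842·√(0.48·0.52)]² / (0.14)²
  = [2.576·0.4737 + 0.842·0.4996]² / 0.0196
  = [1.6409]² / 0.0196
  = 137.38
Design effect: 2.03 × 137.38 = 278.88.
Round up → n = 279.

n = 279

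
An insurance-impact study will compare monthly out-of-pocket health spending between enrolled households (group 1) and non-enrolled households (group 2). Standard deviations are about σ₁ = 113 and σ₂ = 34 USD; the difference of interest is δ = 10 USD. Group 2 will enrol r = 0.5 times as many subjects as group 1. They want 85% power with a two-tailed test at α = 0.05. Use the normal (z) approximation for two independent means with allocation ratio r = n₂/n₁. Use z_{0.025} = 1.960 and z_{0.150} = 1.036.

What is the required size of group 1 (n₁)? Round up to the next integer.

n₁ = (z_{α/2} + z_β)² · (σ₁² + σ₂²/r) / δ²
   = (1.960 + 1.036)² · (113² + 34²/0.5) / 10²
   = 8.9760 · (12769 + 2312) / 100
   = 8.9760 · 15081 / 100
   = 1353.67
Round up → n₁ = 1354; n₂ = r·n₁ = 0.5 × 1354 = 677.

n₁ = 1354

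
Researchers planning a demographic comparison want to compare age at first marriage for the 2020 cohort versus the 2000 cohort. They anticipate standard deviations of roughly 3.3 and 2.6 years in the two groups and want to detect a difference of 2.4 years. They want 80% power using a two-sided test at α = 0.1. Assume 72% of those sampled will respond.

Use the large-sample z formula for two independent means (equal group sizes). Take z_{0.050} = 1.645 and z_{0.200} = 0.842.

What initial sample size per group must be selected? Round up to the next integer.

n = 27 per group

n = (z_{α/2} + z_β)² · (σ₁² + σ₂²) / δ²
  = (1.645 + 0.842)² · (3.3² + 2.6² = 17.65) / 2.4²
  = 6.1852 · 17.65 / 5.76
  = 18.95
Adjust for 72% response: 18.95 / 0.72 = 26.32.
Round up → n = 27 per group.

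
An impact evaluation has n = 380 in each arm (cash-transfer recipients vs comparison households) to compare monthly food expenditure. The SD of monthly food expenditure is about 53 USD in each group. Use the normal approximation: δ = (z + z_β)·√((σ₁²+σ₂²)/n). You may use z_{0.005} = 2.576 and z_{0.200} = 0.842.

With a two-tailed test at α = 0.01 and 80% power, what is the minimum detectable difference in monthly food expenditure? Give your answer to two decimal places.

δ = (z_{α/2} + z_β) · √((σ₁²+σ₂²)/n)
  = (2.576 + 0.842) · √(5618/380)
  = 3.418 · √14.7842
  = 3.418 · 3.8450
  = 13.1423

Minimum detectable difference ≈ 13.14 USD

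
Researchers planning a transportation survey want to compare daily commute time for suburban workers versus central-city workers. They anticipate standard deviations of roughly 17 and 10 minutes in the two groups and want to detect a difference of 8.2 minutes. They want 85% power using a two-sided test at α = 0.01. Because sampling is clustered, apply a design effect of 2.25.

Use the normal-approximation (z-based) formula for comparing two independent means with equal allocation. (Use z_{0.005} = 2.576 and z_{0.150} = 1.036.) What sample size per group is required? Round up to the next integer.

n = (z_{α/2} + z_β)² · (σ₁² + σ₂²) / δ²
  = (2.576 + 1.036)² · (17² + 10² = 389) / 8.2²
  = 13.0465 · 389 / 67.24
  = 75.48
Design effect: 2.25 × 75.48 = 169.82.
Round up → n = 170 per group.

n = 170 per group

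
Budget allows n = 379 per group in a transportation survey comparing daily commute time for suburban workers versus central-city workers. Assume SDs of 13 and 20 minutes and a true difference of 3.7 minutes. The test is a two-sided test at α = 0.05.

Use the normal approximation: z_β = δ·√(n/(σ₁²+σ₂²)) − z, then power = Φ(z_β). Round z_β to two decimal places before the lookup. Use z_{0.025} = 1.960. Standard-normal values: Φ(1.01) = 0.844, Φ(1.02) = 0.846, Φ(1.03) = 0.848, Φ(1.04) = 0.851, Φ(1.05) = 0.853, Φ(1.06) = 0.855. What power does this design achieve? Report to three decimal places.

z_β = δ·√(n/(σ₁²+σ₂²)) − z_{α/2}
    = 3.7 · √(379/569) − 1.960
    = 3.7 · 0.81614 − 1.960
    = 3.0197 − 1.960 = 1.0597 → 1.06
Power = Φ(1.06) = 0.855.

Power ≈ 0.855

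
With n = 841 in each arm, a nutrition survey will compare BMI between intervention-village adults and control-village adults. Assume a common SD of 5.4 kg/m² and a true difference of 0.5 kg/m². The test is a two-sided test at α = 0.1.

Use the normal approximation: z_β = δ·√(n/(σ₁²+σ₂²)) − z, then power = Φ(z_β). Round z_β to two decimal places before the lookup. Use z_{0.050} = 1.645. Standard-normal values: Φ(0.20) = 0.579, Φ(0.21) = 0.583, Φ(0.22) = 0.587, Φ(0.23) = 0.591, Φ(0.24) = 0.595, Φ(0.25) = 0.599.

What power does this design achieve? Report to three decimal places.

z_β = δ·√(n/(σ₁²+σ₂²)) − z_{α/2}
    = 0.5 · √(841/58.32) − 1.645
    = 0.5 · 3.79743 − 1.645
    = 1.8987 − 1.645 = 0.2537 → 0.25
Power = Φ(0.25) = 0.599.

Power ≈ 0.599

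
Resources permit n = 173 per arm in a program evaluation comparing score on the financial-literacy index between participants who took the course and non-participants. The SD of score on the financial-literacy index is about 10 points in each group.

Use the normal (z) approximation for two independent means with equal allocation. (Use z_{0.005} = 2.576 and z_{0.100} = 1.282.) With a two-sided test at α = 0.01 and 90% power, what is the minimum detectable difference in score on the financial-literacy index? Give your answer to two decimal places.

Minimum detectable difference ≈ 4.15 points

δ = (z_{α/2} + z_β) · √((σ₁²+σ₂²)/n)
  = (2.576 + 1.282) · √(200/173)
  = 3.858 · √1.1561
  = 3.858 · 1.0752
  = 4.1481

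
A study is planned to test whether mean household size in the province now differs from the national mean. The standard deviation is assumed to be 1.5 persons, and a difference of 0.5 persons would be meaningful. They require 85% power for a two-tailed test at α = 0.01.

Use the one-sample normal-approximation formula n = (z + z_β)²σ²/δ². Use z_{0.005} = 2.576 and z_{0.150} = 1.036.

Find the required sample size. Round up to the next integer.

n = 118

n = (z_{α/2} + z_β)² · σ² / δ²
  = (2.576 + 1.036)² · 1.5² / 0.5²
  = 13.0465 · 2.25 / 0.25
  = 117.42
Round up → n = 118.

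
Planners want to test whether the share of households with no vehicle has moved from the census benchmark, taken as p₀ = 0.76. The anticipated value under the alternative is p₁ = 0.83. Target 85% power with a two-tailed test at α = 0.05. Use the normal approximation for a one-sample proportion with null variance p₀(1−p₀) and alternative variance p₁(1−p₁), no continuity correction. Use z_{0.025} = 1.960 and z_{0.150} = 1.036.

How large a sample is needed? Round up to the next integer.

n = 307

n = [z_{α/2}·√(p₀q₀) + z_β·√(p₁q₁)]² / (p₁ − p₀)²
  = [1.960·√(0.76·0.24) + 1.036·√(0.83·0.17)]² / (0.07)²
  = [1.960·0.4271 + 1.036·0.3756]² / 0.0049
  = [1.2262]² / 0.0049
  = 306.87
Round up → n = 307.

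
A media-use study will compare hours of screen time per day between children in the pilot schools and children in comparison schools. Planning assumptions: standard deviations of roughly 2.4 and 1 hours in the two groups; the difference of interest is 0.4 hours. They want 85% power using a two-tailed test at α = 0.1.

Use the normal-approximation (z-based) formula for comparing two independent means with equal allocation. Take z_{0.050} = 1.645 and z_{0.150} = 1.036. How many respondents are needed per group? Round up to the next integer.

n = 304 per group

n = (z_{α/2} + z_β)² · (σ₁² + σ₂²) / δ²
  = (1.645 + 1.036)² · (2.4² + 1² = 6.76) / 0.4²
  = 7.1878 · 6.76 / 0.16
  = 303.68
Round up → n = 304 per group.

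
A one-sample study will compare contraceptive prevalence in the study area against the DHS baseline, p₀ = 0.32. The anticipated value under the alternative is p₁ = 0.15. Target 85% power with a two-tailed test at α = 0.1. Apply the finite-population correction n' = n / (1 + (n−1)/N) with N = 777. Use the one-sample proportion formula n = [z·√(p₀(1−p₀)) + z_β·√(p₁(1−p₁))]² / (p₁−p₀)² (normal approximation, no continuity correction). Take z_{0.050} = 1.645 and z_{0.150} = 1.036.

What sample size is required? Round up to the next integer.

n = [z_{α/2}·√(p₀q₀) + z_β·√(p₁q₁)]² / (p₁ − p₀)²
  = [1.645·√(0.32·0.68) + 1.036·√(0.15·0.85)]² / (-0.17)²
  = [1.645·0.4665 + 1.036·0.3571]² / 0.0289
  = [1.1373]² / 0.0289
  = 44.75
Finite-population correction (N = 777): 44.75 / (1 + (44.75 − 1)/777) = 42.37.
Round up → n = 43.

n = 43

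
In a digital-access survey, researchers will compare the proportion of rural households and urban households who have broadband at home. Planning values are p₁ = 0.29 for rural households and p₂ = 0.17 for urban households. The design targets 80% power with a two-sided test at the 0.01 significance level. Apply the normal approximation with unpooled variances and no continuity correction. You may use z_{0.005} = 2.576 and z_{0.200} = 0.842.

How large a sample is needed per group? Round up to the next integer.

n = 282 per group

n = (z_{α/2} + z_β)² · [p₁(1−p₁) + p₂(1−p₂)] / (p₁ − p₂)²
  = (2.576 + 0.842)² · (0.29·0.71 + 0.17·0.83) / (0.12)²
  = (3.418)² · (0.2059 + 0.1411) / 0.0144
  = 11.6827 · 0.3470 / 0.0144
  = 281.52
Round up → n = 282 per group.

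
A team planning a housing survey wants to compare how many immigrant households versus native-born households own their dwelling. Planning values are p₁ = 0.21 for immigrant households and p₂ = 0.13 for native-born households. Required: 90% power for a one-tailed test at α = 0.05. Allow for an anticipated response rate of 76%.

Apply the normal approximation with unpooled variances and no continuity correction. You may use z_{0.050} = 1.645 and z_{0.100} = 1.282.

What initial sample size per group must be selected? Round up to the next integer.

n = (z_α + z_β)² · [p₁(1−p₁) + p₂(1−p₂)] / (p₁ − p₂)²
  = (1.645 + 1.282)² · (0.21·0.79 + 0.13·0.87) / (0.08)²
  = (2.927)² · (0.1659 + 0.1131) / 0.0064
  = 8.5673 · 0.2790 / 0.0064
  = 373.48
Adjust for 76% response: 373.48 / 0.76 = 491.42.
Round up → n = 492 per group.

n = 492 per group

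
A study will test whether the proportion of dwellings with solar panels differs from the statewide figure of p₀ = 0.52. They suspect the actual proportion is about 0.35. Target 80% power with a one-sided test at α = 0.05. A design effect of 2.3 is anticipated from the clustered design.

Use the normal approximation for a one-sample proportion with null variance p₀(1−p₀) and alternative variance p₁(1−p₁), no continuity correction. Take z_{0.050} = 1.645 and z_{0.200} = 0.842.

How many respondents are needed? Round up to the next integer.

n = 120

n = [z_α·√(p₀q₀) + z_β·√(p₁q₁)]² / (p₁ − p₀)²
  = [1.645·√(0.52·0.48) + 0.842·√(0.35·0.65)]² / (-0.17)²
  = [1.645·0.4996 + 0.842·0.4770]² / 0.0289
  = [1.2235]² / 0.0289
  = 51.79
Design effect: 2.3 × 51.79 = 119.12.
Round up → n = 120.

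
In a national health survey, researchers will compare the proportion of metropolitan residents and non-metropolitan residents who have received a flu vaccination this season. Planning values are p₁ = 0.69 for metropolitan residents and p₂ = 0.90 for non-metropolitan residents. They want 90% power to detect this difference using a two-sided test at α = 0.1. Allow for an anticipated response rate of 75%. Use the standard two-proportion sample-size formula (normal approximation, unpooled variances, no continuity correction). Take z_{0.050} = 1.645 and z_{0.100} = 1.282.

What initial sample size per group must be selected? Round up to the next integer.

n = 79 per group

n = (z_{α/2} + z_β)² · [p₁(1−p₁) + p₂(1−p₂)] / (p₁ − p₂)²
  = (1.645 + 1.282)² · (0.69·0.31 + 0.90·0.10) / (-0.21)²
  = (2.927)² · (0.2139 + 0.0900) / 0.0441
  = 8.5673 · 0.3039 / 0.0441
  = 59.04
Adjust for 75% response: 59.04 / 0.75 = 78.72.
Round up → n = 79 per group.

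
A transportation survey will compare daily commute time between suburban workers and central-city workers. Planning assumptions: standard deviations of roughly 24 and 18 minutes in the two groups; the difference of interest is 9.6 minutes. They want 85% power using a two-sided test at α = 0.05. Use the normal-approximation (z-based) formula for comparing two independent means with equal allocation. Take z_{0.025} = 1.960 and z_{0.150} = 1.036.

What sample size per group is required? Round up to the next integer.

n = (z_{α/2} + z_β)² · (σ₁² + σ₂²) / δ²
  = (1.960 + 1.036)² · (24² + 18² = 900) / 9.6²
  = 8.9760 · 900 / 92.16
  = 87.66
Round up → n = 88 per group.

n = 88 per group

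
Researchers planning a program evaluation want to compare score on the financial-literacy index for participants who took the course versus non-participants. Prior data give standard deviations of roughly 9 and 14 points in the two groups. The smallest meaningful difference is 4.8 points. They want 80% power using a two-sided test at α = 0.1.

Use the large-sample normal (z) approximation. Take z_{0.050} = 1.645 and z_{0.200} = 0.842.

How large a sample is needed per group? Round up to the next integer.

n = (z_{α/2} + z_β)² · (σ₁² + σ₂²) / δ²
  = (1.645 + 0.842)² · (9² + 14² = 277) / 4.8²
  = 6.1852 · 277 / 23.04
  = 74.36
Round up → n = 75 per group.

n = 75 per group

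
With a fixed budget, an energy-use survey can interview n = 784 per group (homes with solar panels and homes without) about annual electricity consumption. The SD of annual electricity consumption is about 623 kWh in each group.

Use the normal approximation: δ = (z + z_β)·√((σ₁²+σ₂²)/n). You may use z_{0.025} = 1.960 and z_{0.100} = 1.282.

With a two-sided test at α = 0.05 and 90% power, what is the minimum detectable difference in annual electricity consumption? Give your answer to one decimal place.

δ = (z_{α/2} + z_β) · √((σ₁²+σ₂²)/n)
  = (1.960 + 1.282) · √(776258/784)
  = 3.242 · √990.125
  = 3.242 · 31.4663
  = 102.0136

Minimum detectable difference ≈ 102.0 kWh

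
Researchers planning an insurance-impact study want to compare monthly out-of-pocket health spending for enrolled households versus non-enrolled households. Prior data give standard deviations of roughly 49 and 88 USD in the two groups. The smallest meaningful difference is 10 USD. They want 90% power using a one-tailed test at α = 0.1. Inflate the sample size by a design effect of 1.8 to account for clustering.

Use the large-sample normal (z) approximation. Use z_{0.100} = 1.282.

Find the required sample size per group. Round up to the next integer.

n = 1201 per group

n = (z_α + z_β)² · (σ₁² + σ₂²) / δ²
  = (1.282 + 1.282)² · (49² + 88² = 10145) / 10²
  = 6.5741 · 10145 / 100
  = 666.94
Design effect: 1.8 × 666.94 = 1200.50.
Round up → n = 1201 per group.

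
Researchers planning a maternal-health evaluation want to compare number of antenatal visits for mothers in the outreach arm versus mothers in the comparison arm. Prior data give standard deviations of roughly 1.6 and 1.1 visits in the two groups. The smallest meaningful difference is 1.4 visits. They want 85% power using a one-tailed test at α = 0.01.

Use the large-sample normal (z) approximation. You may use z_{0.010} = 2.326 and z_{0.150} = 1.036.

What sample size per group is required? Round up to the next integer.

n = 22 per group

n = (z_α + z_β)² · (σ₁² + σ₂²) / δ²
  = (2.326 + 1.036)² · (1.6² + 1.1² = 3.77) / 1.4²
  = 11.3030 · 3.77 / 1.96
  = 21.74
Round up → n = 22 per group.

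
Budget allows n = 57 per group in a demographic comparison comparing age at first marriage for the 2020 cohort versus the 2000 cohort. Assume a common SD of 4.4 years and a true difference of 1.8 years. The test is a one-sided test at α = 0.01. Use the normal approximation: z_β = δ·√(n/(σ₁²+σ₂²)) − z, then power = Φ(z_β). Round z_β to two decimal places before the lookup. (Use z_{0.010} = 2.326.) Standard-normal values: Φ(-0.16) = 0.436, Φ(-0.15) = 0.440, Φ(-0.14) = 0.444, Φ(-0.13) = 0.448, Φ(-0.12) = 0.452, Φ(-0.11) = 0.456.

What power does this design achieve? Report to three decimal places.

z_β = δ·√(n/(σ₁²+σ₂²)) − z_α
    = 1.8 · √(57/38.72) − 2.326
    = 1.8 · 1.21330 − 2.326
    = 2.1839 − 2.326 = -0.1421 → -0.14
Power = Φ(-0.14) = 0.444.

Power ≈ 0.444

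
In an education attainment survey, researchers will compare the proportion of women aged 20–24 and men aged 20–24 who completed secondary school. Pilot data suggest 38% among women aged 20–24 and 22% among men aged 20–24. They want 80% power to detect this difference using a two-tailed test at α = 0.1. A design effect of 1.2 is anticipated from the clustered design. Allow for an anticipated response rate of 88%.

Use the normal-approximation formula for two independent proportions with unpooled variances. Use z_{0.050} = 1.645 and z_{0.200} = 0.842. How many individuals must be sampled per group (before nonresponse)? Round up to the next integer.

n = (z_{α/2} + z_β)² · [p₁(1−p₁) + p₂(1−p₂)] / (p₁ − p₂)²
  = (1.645 + 0.842)² · (0.38·0.62 + 0.22·0.78) / (0.16)²
  = (2.487)² · (0.2356 + 0.1716) / 0.0256
  = 6.1852 · 0.4072 / 0.0256
  = 98.38
Design effect: 1.2 × 98.38 = 118.06.
Adjust for 88% response: 118.06 / 0.88 = 134.16.
Round up → n = 135 per group.

n = 135 per group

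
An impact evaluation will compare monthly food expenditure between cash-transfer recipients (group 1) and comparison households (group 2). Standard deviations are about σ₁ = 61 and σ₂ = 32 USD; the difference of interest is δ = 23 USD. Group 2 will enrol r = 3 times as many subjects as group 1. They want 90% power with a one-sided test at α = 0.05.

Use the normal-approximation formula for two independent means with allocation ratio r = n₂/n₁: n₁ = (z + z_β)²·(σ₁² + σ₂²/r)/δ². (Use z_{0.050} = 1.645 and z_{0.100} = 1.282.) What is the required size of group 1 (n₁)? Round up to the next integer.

n₁ = (z_α + z_β)² · (σ₁² + σ₂²/r) / δ²
   = (1.645 + 1.282)² · (61² + 32²/3) / 23²
   = 8.5673 · (3721 + 341.3333) / 529
   = 8.5673 · 4062.3 / 529
   = 65.79
Round up → n₁ = 66; n₂ = r·n₁ = 3 × 66 = 198.

n₁ = 66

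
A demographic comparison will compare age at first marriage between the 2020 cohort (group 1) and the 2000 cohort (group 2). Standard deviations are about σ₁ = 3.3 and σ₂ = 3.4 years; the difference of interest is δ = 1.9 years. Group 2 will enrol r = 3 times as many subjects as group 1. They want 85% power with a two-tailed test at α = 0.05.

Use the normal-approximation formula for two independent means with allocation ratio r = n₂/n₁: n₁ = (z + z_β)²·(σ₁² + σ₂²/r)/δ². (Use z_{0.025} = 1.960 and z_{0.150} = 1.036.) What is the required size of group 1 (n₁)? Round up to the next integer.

n₁ = (z_{α/2} + z_β)² · (σ₁² + σ₂²/r) / δ²
   = (1.960 + 1.036)² · (3.3² + 3.4²/3) / 1.9²
   = 8.9760 · (10.89 + 3.8533) / 3.61
   = 8.9760 · 14.7433 / 3.61
   = 36.66
Round up → n₁ = 37; n₂ = r·n₁ = 3 × 37 = 111.

n₁ = 37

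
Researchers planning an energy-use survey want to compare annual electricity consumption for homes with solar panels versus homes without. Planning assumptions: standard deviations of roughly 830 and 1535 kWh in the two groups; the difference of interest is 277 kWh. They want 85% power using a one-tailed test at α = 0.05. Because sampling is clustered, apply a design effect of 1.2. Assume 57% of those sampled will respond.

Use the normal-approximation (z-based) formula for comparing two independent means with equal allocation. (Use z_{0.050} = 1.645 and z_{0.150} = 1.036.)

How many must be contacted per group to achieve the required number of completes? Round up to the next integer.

n = 601 per group

n = (z_α + z_β)² · (σ₁² + σ₂²) / δ²
  = (1.645 + 1.036)² · (830² + 1535² = 3045125) / 277²
  = 7.1878 · 3045125 / 76729
  = 285.26
Design effect: 1.2 × 285.26 = 342.31.
Adjust for 57% response: 342.31 / 0.57 = 600.55.
Round up → n = 601 per group.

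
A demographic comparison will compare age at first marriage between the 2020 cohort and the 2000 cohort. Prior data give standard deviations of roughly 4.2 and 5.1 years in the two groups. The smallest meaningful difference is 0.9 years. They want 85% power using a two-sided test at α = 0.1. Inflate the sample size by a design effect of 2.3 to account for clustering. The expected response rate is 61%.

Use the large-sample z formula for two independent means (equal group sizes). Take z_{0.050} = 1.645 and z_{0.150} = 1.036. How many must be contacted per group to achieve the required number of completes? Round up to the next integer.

n = 1461 per group

n = (z_{α/2} + z_β)² · (σ₁² + σ₂²) / δ²
  = (1.645 + 1.036)² · (4.2² + 5.1² = 43.65) / 0.9²
  = 7.1878 · 43.65 / 0.81
  = 387.34
Design effect: 2.3 × 387.34 = 890.88.
Adjust for 61% response: 890.88 / 0.61 = 1460.46.
Round up → n = 1461 per group.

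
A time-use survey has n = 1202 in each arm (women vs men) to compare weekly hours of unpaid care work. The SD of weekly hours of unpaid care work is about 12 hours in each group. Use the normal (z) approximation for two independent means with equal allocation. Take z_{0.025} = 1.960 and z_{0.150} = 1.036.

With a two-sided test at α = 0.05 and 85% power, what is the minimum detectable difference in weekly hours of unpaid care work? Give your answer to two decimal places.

δ = (z_{α/2} + z_β) · √((σ₁²+σ₂²)/n)
  = (1.960 + 1.036) · √(288/1202)
  = 2.996 · √0.2396
  = 2.996 · 0.4895
  = 1.4665

Minimum detectable difference ≈ 1.47 hours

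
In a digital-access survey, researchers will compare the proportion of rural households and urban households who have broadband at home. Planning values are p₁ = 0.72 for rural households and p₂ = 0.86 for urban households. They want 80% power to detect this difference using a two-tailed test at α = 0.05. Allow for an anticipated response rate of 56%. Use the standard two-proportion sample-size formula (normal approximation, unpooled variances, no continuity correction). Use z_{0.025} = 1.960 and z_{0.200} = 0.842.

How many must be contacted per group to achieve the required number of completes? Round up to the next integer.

n = 231 per group

n = (z_{α/2} + z_β)² · [p₁(1−p₁) + p₂(1−p₂)] / (p₁ − p₂)²
  = (1.960 + 0.842)² · (0.72·0.28 + 0.86·0.14) / (-0.14)²
  = (2.802)² · (0.2016 + 0.1204) / 0.0196
  = 7.8512 · 0.3220 / 0.0196
  = 128.98
Adjust for 56% response: 128.98 / 0.56 = 230.33.
Round up → n = 231 per group.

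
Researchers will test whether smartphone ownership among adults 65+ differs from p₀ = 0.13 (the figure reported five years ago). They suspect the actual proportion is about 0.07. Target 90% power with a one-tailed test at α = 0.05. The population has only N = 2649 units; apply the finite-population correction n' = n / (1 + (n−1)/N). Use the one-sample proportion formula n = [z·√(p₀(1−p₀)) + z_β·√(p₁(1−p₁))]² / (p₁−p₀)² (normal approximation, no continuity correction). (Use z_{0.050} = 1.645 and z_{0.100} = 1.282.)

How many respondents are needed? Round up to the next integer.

n = 200

n = [z_α·√(p₀q₀) + z_β·√(p₁q₁)]² / (p₁ − p₀)²
  = [1.645·√(0.13·0.87) + 1.282·√(0.07·0.93)]² / (-0.06)²
  = [1.645·0.3363 + 1.282·0.2551]² / 0.0036
  = [0.8803]² / 0.0036
  = 215.27
Finite-population correction (N = 2649): 215.27 / (1 + (215.27 − 1)/2649) = 199.16.
Round up → n = 200.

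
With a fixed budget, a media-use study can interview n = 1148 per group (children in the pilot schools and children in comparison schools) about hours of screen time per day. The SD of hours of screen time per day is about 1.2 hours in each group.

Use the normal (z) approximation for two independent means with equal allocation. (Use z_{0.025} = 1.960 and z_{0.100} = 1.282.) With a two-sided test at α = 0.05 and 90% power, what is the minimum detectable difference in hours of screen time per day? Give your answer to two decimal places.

Minimum detectable difference ≈ 0.16 hours

δ = (z_{α/2} + z_β) · √((σ₁²+σ₂²)/n)
  = (1.960 + 1.282) · √(2.88/1148)
  = 3.242 · √0.00251
  = 3.242 · 0.0501
  = 0.1624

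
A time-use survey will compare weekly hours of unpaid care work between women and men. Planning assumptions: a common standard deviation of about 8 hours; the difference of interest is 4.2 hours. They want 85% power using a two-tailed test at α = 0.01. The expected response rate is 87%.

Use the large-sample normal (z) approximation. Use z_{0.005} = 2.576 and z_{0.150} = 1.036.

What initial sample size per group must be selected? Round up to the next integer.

n = 109 per group

n = (z_{α/2} + z_β)² · (σ₁² + σ₂²) / δ²
  = (2.576 + 1.036)² · (2·8² = 128) / 4.2²
  = 13.0465 · 128 / 17.64
  = 94.67
Adjust for 87% response: 94.67 / 0.87 = 108.81.
Round up → n = 109 per group.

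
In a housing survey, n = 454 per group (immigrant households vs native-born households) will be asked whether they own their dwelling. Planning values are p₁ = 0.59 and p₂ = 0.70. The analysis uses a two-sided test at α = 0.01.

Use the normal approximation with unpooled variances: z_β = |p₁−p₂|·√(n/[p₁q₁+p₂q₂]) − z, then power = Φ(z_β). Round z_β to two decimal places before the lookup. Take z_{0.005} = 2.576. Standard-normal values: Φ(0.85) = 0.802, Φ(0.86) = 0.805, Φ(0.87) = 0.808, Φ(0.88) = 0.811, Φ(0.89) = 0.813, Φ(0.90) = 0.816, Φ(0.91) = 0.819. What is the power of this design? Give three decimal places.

z_β = |p₁−p₂|·√(n/[p₁q₁+p₂q₂]) − z_{α/2}
    = 0.11 · √(454/0.4519) − 2.576
    = 0.11 · 31.6962 − 2.576
    = 3.4866 − 2.576 = 0.9106 → 0.91
Power = Φ(0.91) = 0.819.

Power ≈ 0.819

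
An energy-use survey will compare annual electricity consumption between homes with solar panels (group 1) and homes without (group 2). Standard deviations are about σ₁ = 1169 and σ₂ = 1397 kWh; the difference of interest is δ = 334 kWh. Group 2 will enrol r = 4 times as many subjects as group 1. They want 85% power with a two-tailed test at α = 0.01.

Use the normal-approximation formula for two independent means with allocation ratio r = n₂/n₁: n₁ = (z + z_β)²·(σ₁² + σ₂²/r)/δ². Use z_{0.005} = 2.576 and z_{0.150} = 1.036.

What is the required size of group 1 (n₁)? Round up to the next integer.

n₁ = 217

n₁ = (z_{α/2} + z_β)² · (σ₁² + σ₂²/r) / δ²
   = (2.576 + 1.036)² · (1169² + 1397²/4) / 334²
   = 13.0465 · (1366561 + 487902.2) / 111556
   = 13.0465 · 1854463.2 / 111556
   = 216.88
Round up → n₁ = 217; n₂ = r·n₁ = 4 × 217 = 868.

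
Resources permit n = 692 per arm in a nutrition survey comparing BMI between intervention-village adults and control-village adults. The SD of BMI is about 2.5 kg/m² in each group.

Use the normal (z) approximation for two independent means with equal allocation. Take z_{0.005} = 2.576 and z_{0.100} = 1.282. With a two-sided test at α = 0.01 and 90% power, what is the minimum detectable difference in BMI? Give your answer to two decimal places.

δ = (z_{α/2} + z_β) · √((σ₁²+σ₂²)/n)
  = (2.576 + 1.282) · √(12.5/692)
  = 3.858 · √0.01806
  = 3.858 · 0.1344
  = 0.5185

Minimum detectable difference ≈ 0.52 kg/m²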